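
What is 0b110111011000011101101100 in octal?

0o67303554

Group the bits in threes: 110 111 011 000 011 101 101 100 → 67303554.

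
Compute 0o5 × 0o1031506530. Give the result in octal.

0o5200141270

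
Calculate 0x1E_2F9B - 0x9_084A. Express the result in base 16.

0x152751

Subtract column by column in base 16:
  B-A → 1
  9-4 → 5
  F-8 → 7
  2-0 → 2
  E-9 → 5
  1-0 → 1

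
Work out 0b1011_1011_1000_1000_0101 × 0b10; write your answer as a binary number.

Multiply each base-2 digit by 2, carrying:
  1×2 = 2 → write 0 carry 1
  0×2+1 = 1 → write 1
  1×2 = 2 → write 0 carry 1
  0×2+1 = 1 → write 1
  0×2 = 0 → write 0
  0×2 = 0 → write 0
  0×2 = 0 → write 0
  1×2 = 2 → write 0 carry 1
  0×2+1 = 1 → write 1
  0×2 = 0 → write 0
  0×2 = 0 → write 0
  1×2 = 2 → write 0 carry 1
  1×2+1 = 3 → write 1 carry 1
  1×2+1 = 3 → write 1 carry 1
  0×2+1 = 1 → write 1
  1×2 = 2 → write 0 carry 1
  1×2+1 = 3 → write 1 carry 1
  1×2+1 = 3 → write 1 carry 1
  0×2+1 = 1 → write 1
  1×2 = 2 → write 0 carry 1
  remaining carry: 1

0b101110111000100001010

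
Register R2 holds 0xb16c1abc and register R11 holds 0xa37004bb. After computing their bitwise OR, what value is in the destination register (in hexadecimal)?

0xb37c1ebf

OR each hex digit independently (no carries):
  b|a=b, 1|3=3, 6|7=7, c|0=c, 1|0=1, a|4=e, b|b=b, c|b=f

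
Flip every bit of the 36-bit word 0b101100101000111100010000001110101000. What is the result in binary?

Invert each bit: 101100101000111100010000001110101000 → 010011010111000011101111110001010111.

0b010011010111000011101111110001010111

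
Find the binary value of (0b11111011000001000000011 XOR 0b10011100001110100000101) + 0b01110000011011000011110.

0b11010111101010100100100

First 0b11111011000001000000011 XOR 0b10011100001110100000101 = 0b01100111001111100000110.
Add column by column in base 2, right to left:
  0+0 = 0
  1+1 = 0 carry 1
  1+1+1 = 1 carry 1
  0+1+1 = 0 carry 1
  0+1+1 = 0 carry 1
  0+0+1 = 1
  0+0 = 0
  0+0 = 0
  1+0 = 1
  1+1 = 0 carry 1
  1+1+1 = 1 carry 1
  1+0+1 = 0 carry 1
  1+1+1 = 1 carry 1
  0+1+1 = 0 carry 1
  0+0+1 = 1
  1+0 = 1
  1+0 = 1
  1+0 = 1
  0+0 = 0
  0+1 = 1
  1+1 = 0 carry 1
  1+1+1 = 1 carry 1
  final carry 1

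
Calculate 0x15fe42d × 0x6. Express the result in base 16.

0x83f590e

Multiply each base-16 digit by 6, carrying:
  d×6 = 78 → write e carry 4
  2×6+4 = 16 → write 0 carry 1
  4×6+1 = 25 → write 9 carry 1
  e×6+1 = 85 → write 5 carry 5
  f×6+5 = 95 → write f carry 5
  5×6+5 = 35 → write 3 carry 2
  1×6+2 = 8 → write 8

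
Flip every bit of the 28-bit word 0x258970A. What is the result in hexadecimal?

Each hex digit d becomes F−d:
  2→D, 5→A, 8→7, 9→6, 7→8, 0→F, A→5

0xDA768F5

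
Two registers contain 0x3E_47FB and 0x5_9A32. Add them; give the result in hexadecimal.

0x43E22D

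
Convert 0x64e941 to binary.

0b11001001110100101000001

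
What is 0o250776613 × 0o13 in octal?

0o3502762371

Multiply each base-8 digit by 11, carrying:
  3×11 = 33 → write 1 carry 4
  1×11+4 = 15 → write 7 carry 1
  6×11+1 = 67 → write 3 carry 8
  6×11+8 = 74 → write 2 carry 9
  7×11+9 = 86 → write 6 carry 10
  7×11+10 = 87 → write 7 carry 10
  0×11+10 = 10 → write 2 carry 1
  5×11+1 = 56 → write 0 carry 7
  2×11+7 = 29 → write 5 carry 3
  remaining carry: 3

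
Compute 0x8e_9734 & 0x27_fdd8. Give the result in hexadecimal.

AND each hex digit independently (no carries):
  8&2=0, e&7=6, 9&f=9, 7&d=5, 3&d=1, 4&8=0

0x069510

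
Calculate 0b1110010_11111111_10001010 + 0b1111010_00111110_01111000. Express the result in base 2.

0b111011010011111000000010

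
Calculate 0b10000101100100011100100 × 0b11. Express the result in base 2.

Multiply each base-2 digit by 3, carrying:
  0×3 = 0 → write 0
  0×3 = 0 → write 0
  1×3 = 3 → write 1 carry 1
  0×3+1 = 1 → write 1
  0×3 = 0 → write 0
  1×3 = 3 → write 1 carry 1
  1×3+1 = 4 → write 0 carry 2
  1×3+2 = 5 → write 1 carry 2
  0×3+2 = 2 → write 0 carry 1
  0×3+1 = 1 → write 1
  0×3 = 0 → write 0
  1×3 = 3 → write 1 carry 1
  0×3+1 = 1 → write 1
  0×3 = 0 → write 0
  1×3 = 3 → write 1 carry 1
  1×3+1 = 4 → write 0 carry 2
  0×3+2 = 2 → write 0 carry 1
  1×3+1 = 4 → write 0 carry 2
  0×3+2 = 2 → write 0 carry 1
  0×3+1 = 1 → write 1
  0×3 = 0 → write 0
  0×3 = 0 → write 0
  1×3 = 3 → write 1 carry 1
  remaining carry: 1

0b110010000101101010101100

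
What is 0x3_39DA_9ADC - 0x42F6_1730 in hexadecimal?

Subtract column by column in base 16:
  C-0 → C
  D-3 → A
  A-7 → 3
  9-1 → 8
  A-6 → 4
  D-F → E (borrow)
  9-2-1 → 6
  3-4 → F (borrow)
  3-0-1 → 2

0x2F6E483AC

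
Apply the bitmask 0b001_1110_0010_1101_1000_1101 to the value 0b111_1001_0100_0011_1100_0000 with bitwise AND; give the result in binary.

AND bit by bit (1 only where both bits are 1):
  11110010100001111000000
& 00111100010110110001101
= 00110000000000110000000

0b00110000000000110000000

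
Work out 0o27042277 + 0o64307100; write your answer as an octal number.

0o113351377

Add column by column in base 8, right to left:
  7+0 = 7
  7+0 = 7
  2+1 = 3
  2+7 = 1 carry 1
  4+0+1 = 5
  0+3 = 3
  7+4 = 3 carry 1
  2+6+1 = 1 carry 1
  final carry 1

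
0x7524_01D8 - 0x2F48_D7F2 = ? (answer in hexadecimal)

0x45DB29E6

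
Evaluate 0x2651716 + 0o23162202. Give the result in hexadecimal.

0o23162202 = 0x4CE482 in hexadecimal.
Add column by column in base 16, right to left:
  6+2 = 8
  1+8 = 9
  7+4 = B
  1+E = F
  5+C = 1 carry 1
  6+4+1 = B
  2+0 = 2

0x2B1FB98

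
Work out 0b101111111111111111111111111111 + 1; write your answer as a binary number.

The trailing 28 digits are 1 (max in base 2), so adding 1 cascades: they roll to 0 and the next digit up increments.

0b110000000000000000000000000000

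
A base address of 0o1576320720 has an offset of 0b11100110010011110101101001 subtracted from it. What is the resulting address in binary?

0o1576320720 = 0b1101111110011010000111010000 in binary.
Subtract column by column in base 2:
  0-1 → 1 (borrow)
  0-0-1 → 1 (borrow)
  0-0-1 → 1 (borrow)
  0-1-1 → 0 (borrow)
  1-0-1 → 0
  0-1 → 1 (borrow)
  1-1-1 → 1 (borrow)
  1-0-1 → 0
  1-1 → 0
  0-0 → 0
  0-1 → 1 (borrow)
  0-1-1 → 0 (borrow)
  0-1-1 → 0 (borrow)
  1-1-1 → 1 (borrow)
  0-0-1 → 1 (borrow)
  1-0-1 → 0
  1-1 → 0
  0-0 → 0
  0-0 → 0
  1-1 → 0
  1-1 → 0
  1-0 → 1
  1-0 → 1
  1-1 → 0
  1-1 → 0
  0-1 → 1 (borrow)
  1-0-1 → 0
  1-0 → 1

0b1010011000000110010001100111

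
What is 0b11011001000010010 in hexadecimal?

Group the bits into nibbles: 0001 1011 0010 0001 0010 → 1B212.

0x1B212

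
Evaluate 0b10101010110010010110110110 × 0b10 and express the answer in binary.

0b101010101100100101101101100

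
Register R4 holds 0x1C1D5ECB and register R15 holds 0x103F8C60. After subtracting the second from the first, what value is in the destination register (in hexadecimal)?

Subtract column by column in base 16:
  B-0 → B
  C-6 → 6
  E-C → 2
  5-8 → D (borrow)
  D-F-1 → D (borrow)
  1-3-1 → D (borrow)
  C-0-1 → B
  1-1 → 0

0xBDDD26B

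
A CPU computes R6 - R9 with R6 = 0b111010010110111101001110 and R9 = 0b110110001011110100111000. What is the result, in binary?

Subtract column by column in base 2:
  0-0 → 0
  1-0 → 1
  1-0 → 1
  1-1 → 0
  0-1 → 1 (borrow)
  0-1-1 → 0 (borrow)
  1-0-1 → 0
  0-0 → 0
  1-1 → 0
  1-0 → 1
  1-1 → 0
  1-1 → 0
  0-1 → 1 (borrow)
  1-1-1 → 1 (borrow)
  1-0-1 → 0
  0-1 → 1 (borrow)
  1-0-1 → 0
  0-0 → 0
  0-0 → 0
  1-1 → 0
  0-1 → 1 (borrow)
  1-0-1 → 0
  1-1 → 0
  1-1 → 0

0b100001011001000010110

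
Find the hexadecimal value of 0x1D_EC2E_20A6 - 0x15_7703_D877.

0x8752A482F

Subtract column by column in base 16:
  6-7 → F (borrow)
  A-7-1 → 2
  0-8 → 8 (borrow)
  2-D-1 → 4 (borrow)
  E-3-1 → A
  2-0 → 2
  C-7 → 5
  E-7 → 7
  D-5 → 8
  1-1 → 0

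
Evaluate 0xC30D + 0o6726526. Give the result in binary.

0b111000111000001100011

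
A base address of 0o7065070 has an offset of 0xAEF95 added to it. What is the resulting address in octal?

0o11654715

0xAEF95 = 0o2567625 in octal.
Add column by column in base 8, right to left:
  0+5 = 5
  7+2 = 1 carry 1
  0+6+1 = 7
  5+7 = 4 carry 1
  6+6+1 = 5 carry 1
  0+5+1 = 6
  7+2 = 1 carry 1
  final carry 1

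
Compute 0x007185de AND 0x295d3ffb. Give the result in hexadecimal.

AND each hex digit independently (no carries):
  0&2=0, 0&9=0, 7&5=5, 1&d=1, 8&3=0, 5&f=5, d&f=d, e&b=a

0x005105da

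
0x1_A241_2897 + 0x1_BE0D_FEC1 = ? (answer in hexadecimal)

Add column by column in base 16, right to left:
  7+1 = 8
  9+C = 5 carry 1
  8+E+1 = 7 carry 1
  2+F+1 = 2 carry 1
  1+D+1 = F
  4+0 = 4
  2+E = 0 carry 1
  A+B+1 = 6 carry 1
  1+1+1 = 3

0x3604F2758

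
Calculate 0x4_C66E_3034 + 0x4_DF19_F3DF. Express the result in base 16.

Add column by column in base 16, right to left:
  4+F = 3 carry 1
  3+D+1 = 1 carry 1
  0+3+1 = 4
  3+F = 2 carry 1
  E+9+1 = 8 carry 1
  6+1+1 = 8
  6+F = 5 carry 1
  C+D+1 = A carry 1
  4+4+1 = 9

0x9A5882413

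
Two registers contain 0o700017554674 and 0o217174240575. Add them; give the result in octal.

0o1117214015471

Add column by column in base 8, right to left:
  4+5 = 1 carry 1
  7+7+1 = 7 carry 1
  6+5+1 = 4 carry 1
  4+0+1 = 5
  5+4 = 1 carry 1
  5+2+1 = 0 carry 1
  7+4+1 = 4 carry 1
  1+7+1 = 1 carry 1
  0+1+1 = 2
  0+7 = 7
  0+1 = 1
  7+2 = 1 carry 1
  final carry 1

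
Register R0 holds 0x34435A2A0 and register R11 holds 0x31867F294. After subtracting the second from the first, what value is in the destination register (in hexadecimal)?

Subtract column by column in base 16:
  0-4 → C (borrow)
  A-9-1 → 0
  2-2 → 0
  A-F → B (borrow)
  5-7-1 → D (borrow)
  3-6-1 → C (borrow)
  4-8-1 → B (borrow)
  4-1-1 → 2
  3-3 → 0

0x2BCDB00C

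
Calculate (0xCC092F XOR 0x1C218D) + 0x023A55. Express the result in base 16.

0xD262F7

First 0xCC092F XOR 0x1C218D = 0xD028A2.
Add column by column in base 16, right to left:
  2+5 = 7
  A+5 = F
  8+A = 2 carry 1
  2+3+1 = 6
  0+2 = 2
  D+0 = D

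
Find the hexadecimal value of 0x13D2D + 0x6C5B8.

0x802E5

Add column by column in base 16, right to left:
  D+8 = 5 carry 1
  2+B+1 = E
  D+5 = 2 carry 1
  3+C+1 = 0 carry 1
  1+6+1 = 8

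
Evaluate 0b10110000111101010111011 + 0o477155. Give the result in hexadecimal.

0x5af928

0b10110000111101010111011 = 0x587abb in hexadecimal.
0o477155 = 0x27e6d in hexadecimal.
Add column by column in base 16, right to left:
  b+d = 8 carry 1
  b+6+1 = 2 carry 1
  a+e+1 = 9 carry 1
  7+7+1 = f
  8+2 = a
  5+0 = 5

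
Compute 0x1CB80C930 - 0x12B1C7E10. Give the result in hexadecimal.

0xA0644B20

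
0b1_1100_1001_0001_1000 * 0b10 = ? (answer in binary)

Multiply each base-2 digit by 2, carrying:
  0×2 = 0 → write 0
  0×2 = 0 → write 0
  0×2 = 0 → write 0
  1×2 = 2 → write 0 carry 1
  1×2+1 = 3 → write 1 carry 1
  0×2+1 = 1 → write 1
  0×2 = 0 → write 0
  0×2 = 0 → write 0
  1×2 = 2 → write 0 carry 1
  0×2+1 = 1 → write 1
  0×2 = 0 → write 0
  1×2 = 2 → write 0 carry 1
  0×2+1 = 1 → write 1
  0×2 = 0 → write 0
  1×2 = 2 → write 0 carry 1
  1×2+1 = 3 → write 1 carry 1
  1×2+1 = 3 → write 1 carry 1
  remaining carry: 1

0b111001001000110000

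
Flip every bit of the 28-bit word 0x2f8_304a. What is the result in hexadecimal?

0xd07cfb5

Each hex digit d becomes f−d:
  2→d, f→0, 8→7, 3→c, 0→f, 4→b, a→5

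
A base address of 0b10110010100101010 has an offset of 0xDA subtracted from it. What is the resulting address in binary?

0b10110010001010000

0xDA = 0b11011010 in binary.
Subtract column by column in base 2:
  0-0 → 0
  1-1 → 0
  0-0 → 0
  1-1 → 0
  0-1 → 1 (borrow)
  1-0-1 → 0
  0-1 → 1 (borrow)
  0-1-1 → 0 (borrow)
  1-0-1 → 0
  0-0 → 0
  1-0 → 1
  0-0 → 0
  0-0 → 0
  1-0 → 1
  1-0 → 1
  0-0 → 0
  1-0 → 1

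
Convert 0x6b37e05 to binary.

0b110101100110111111000000101

Expand each hex digit to 4 bits: 6=0110 b=1011 3=0011 7=0111 e=1110 0=0000 5=0101.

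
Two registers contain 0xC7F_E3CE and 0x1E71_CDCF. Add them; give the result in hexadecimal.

0x2AF1B19D

Add column by column in base 16, right to left:
  E+F = D carry 1
  C+C+1 = 9 carry 1
  3+D+1 = 1 carry 1
  E+C+1 = B carry 1
  F+1+1 = 1 carry 1
  7+7+1 = F
  C+E = A carry 1
  0+1+1 = 2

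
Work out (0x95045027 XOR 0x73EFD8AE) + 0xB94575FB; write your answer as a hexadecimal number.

First 0x95045027 XOR 0x73EFD8AE = 0xE6EB8889.
Add column by column in base 16, right to left:
  9+B = 4 carry 1
  8+F+1 = 8 carry 1
  8+5+1 = E
  8+7 = F
  B+5 = 0 carry 1
  E+4+1 = 3 carry 1
  6+9+1 = 0 carry 1
  E+B+1 = A carry 1
  final carry 1

0x1A030FE84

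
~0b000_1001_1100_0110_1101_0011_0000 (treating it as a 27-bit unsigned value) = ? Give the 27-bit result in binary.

0b111011000111001001011001111

Invert each bit: 000100111000110110100110000 → 111011000111001001011001111.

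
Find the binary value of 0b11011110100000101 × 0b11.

Multiply each base-2 digit by 3, carrying:
  1×3 = 3 → write 1 carry 1
  0×3+1 = 1 → write 1
  1×3 = 3 → write 1 carry 1
  0×3+1 = 1 → write 1
  0×3 = 0 → write 0
  0×3 = 0 → write 0
  0×3 = 0 → write 0
  0×3 = 0 → write 0
  1×3 = 3 → write 1 carry 1
  0×3+1 = 1 → write 1
  1×3 = 3 → write 1 carry 1
  1×3+1 = 4 → write 0 carry 2
  1×3+2 = 5 → write 1 carry 2
  1×3+2 = 5 → write 1 carry 2
  0×3+2 = 2 → write 0 carry 1
  1×3+1 = 4 → write 0 carry 2
  1×3+2 = 5 → write 1 carry 2
  remaining carry: 10

0b1010011011100001111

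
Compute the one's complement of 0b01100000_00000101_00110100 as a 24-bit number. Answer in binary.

Invert each bit: 011000000000010100110100 → 100111111111101011001011.

0b100111111111101011001011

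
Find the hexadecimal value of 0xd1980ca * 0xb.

0x901888ae

Multiply each base-16 digit by 11, carrying:
  a×11 = 110 → write e carry 6
  c×11+6 = 138 → write a carry 8
  0×11+8 = 8 → write 8
  8×11 = 88 → write 8 carry 5
  9×11+5 = 104 → write 8 carry 6
  1×11+6 = 17 → write 1 carry 1
  d×11+1 = 144 → write 0 carry 9
  remaining carry: 9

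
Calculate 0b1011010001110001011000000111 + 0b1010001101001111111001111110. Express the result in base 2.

0b10101011111000001010010000101

Add column by column in base 2, right to left:
  1+0 = 1
  1+1 = 0 carry 1
  1+1+1 = 1 carry 1
  0+1+1 = 0 carry 1
  0+1+1 = 0 carry 1
  0+1+1 = 0 carry 1
  0+1+1 = 0 carry 1
  0+0+1 = 1
  0+0 = 0
  1+1 = 0 carry 1
  1+1+1 = 1 carry 1
  0+1+1 = 0 carry 1
  1+1+1 = 1 carry 1
  0+1+1 = 0 carry 1
  0+1+1 = 0 carry 1
  0+1+1 = 0 carry 1
  1+0+1 = 0 carry 1
  1+0+1 = 0 carry 1
  1+1+1 = 1 carry 1
  0+0+1 = 1
  0+1 = 1
  0+1 = 1
  1+0 = 1
  0+0 = 0
  1+0 = 1
  1+1 = 0 carry 1
  0+0+1 = 1
  1+1 = 0 carry 1
  final carry 1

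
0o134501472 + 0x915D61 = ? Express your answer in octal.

0x915D61 = 0o44256541 in octal.
Add column by column in base 8, right to left:
  2+1 = 3
  7+4 = 3 carry 1
  4+5+1 = 2 carry 1
  1+6+1 = 0 carry 1
  0+5+1 = 6
  5+2 = 7
  4+4 = 0 carry 1
  3+4+1 = 0 carry 1
  1+0+1 = 2

0o200760233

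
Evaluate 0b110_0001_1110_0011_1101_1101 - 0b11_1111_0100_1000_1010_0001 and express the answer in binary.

Subtract column by column in base 2:
  1-1 → 0
  0-0 → 0
  1-0 → 1
  1-0 → 1
  1-0 → 1
  0-1 → 1 (borrow)
  1-0-1 → 0
  1-1 → 0
  1-0 → 1
  1-0 → 1
  0-0 → 0
  0-1 → 1 (borrow)
  0-0-1 → 1 (borrow)
  1-0-1 → 0
  1-1 → 0
  1-0 → 1
  1-1 → 0
  0-1 → 1 (borrow)
  0-1-1 → 0 (borrow)
  0-1-1 → 0 (borrow)
  0-1-1 → 0 (borrow)
  1-1-1 → 1 (borrow)
  1-0-1 → 0

0b1000101001101100111100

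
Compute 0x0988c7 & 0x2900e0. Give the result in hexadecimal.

0x0900c0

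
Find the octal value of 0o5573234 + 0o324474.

0o6117730

Add column by column in base 8, right to left:
  4+4 = 0 carry 1
  3+7+1 = 3 carry 1
  2+4+1 = 7
  3+4 = 7
  7+2 = 1 carry 1
  5+3+1 = 1 carry 1
  5+0+1 = 6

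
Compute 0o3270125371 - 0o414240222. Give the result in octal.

0o2653665147

Subtract column by column in base 8:
  1-2 → 7 (borrow)
  7-2-1 → 4
  3-2 → 1
  5-0 → 5
  2-4 → 6 (borrow)
  1-2-1 → 6 (borrow)
  0-4-1 → 3 (borrow)
  7-1-1 → 5
  2-4 → 6 (borrow)
  3-0-1 → 2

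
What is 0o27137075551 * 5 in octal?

Multiply each base-8 digit by 5, carrying:
  1×5 = 5 → write 5
  5×5 = 25 → write 1 carry 3
  5×5+3 = 28 → write 4 carry 3
  5×5+3 = 28 → write 4 carry 3
  7×5+3 = 38 → write 6 carry 4
  0×5+4 = 4 → write 4
  7×5 = 35 → write 3 carry 4
  3×5+4 = 19 → write 3 carry 2
  1×5+2 = 7 → write 7
  7×5 = 35 → write 3 carry 4
  2×5+4 = 14 → write 6 carry 1
  remaining carry: 1

0o163733464415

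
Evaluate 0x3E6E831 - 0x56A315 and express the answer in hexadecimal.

Subtract column by column in base 16:
  1-5 → C (borrow)
  3-1-1 → 1
  8-3 → 5
  E-A → 4
  6-6 → 0
  E-5 → 9
  3-0 → 3

0x390451C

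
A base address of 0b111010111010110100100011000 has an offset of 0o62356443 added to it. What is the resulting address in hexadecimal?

0b111010111010110100100011000 = 0x75d6918 in hexadecimal.
0o62356443 = 0xc9dd23 in hexadecimal.
Add column by column in base 16, right to left:
  8+3 = b
  1+2 = 3
  9+d = 6 carry 1
  6+d+1 = 4 carry 1
  d+9+1 = 7 carry 1
  5+c+1 = 2 carry 1
  7+0+1 = 8

0x827463b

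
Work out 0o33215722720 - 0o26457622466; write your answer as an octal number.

0o4536100232

Subtract column by column in base 8:
  0-6 → 2 (borrow)
  2-6-1 → 3 (borrow)
  7-4-1 → 2
  2-2 → 0
  2-2 → 0
  7-6 → 1
  5-7 → 6 (borrow)
  1-5-1 → 3 (borrow)
  2-4-1 → 5 (borrow)
  3-6-1 → 4 (borrow)
  3-2-1 → 0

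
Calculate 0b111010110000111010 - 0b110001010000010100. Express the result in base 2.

Subtract column by column in base 2:
  0-0 → 0
  1-0 → 1
  0-1 → 1 (borrow)
  1-0-1 → 0
  1-1 → 0
  1-0 → 1
  0-0 → 0
  0-0 → 0
  0-0 → 0
  0-0 → 0
  1-1 → 0
  1-0 → 1
  0-1 → 1 (borrow)
  1-0-1 → 0
  0-0 → 0
  1-0 → 1
  1-1 → 0
  1-1 → 0

0b1001100000100110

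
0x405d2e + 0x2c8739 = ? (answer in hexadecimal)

0x6ce467

Add column by column in base 16, right to left:
  e+9 = 7 carry 1
  2+3+1 = 6
  d+7 = 4 carry 1
  5+8+1 = e
  0+c = c
  4+2 = 6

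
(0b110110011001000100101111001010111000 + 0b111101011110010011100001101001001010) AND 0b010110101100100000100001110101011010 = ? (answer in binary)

Add column by column in base 2, right to left:
  0+0 = 0
  0+1 = 1
  0+0 = 0
  1+1 = 0 carry 1
  1+0+1 = 0 carry 1
  1+0+1 = 0 carry 1
  0+1+1 = 0 carry 1
  1+0+1 = 0 carry 1
  0+0+1 = 1
  1+1 = 0 carry 1
  0+0+1 = 1
  0+1 = 1
  1+1 = 0 carry 1
  1+0+1 = 0 carry 1
  1+0+1 = 0 carry 1
  1+0+1 = 0 carry 1
  0+0+1 = 1
  1+1 = 0 carry 1
  0+1+1 = 0 carry 1
  0+1+1 = 0 carry 1
  1+0+1 = 0 carry 1
  0+0+1 = 1
  0+1 = 1
  0+0 = 0
  1+0 = 1
  0+1 = 1
  0+1 = 1
  1+1 = 0 carry 1
  1+1+1 = 1 carry 1
  0+0+1 = 1
  0+1 = 1
  1+0 = 1
  1+1 = 0 carry 1
  0+1+1 = 0 carry 1
  1+1+1 = 1 carry 1
  1+1+1 = 1 carry 1
  final carry 1
Sum = 0b1110011110111011000010000110100000010; now AND with 0b010110101100100000100001110101011010:
  1110011110111011000010000110100000010
& 0010110101100100000100001110101011010
= 0010010100100000000000000110100000010

0b10010100100000000000000110100000010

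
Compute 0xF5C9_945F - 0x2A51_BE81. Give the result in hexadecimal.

0xCB77D5DE

Subtract column by column in base 16:
  F-1 → E
  5-8 → D (borrow)
  4-E-1 → 5 (borrow)
  9-B-1 → D (borrow)
  9-1-1 → 7
  C-5 → 7
  5-A → B (borrow)
  F-2-1 → C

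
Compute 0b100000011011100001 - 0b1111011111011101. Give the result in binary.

0b10000111100000100

Subtract column by column in base 2:
  1-1 → 0
  0-0 → 0
  0-1 → 1 (borrow)
  0-1-1 → 0 (borrow)
  0-1-1 → 0 (borrow)
  1-0-1 → 0
  1-1 → 0
  1-1 → 0
  0-1 → 1 (borrow)
  1-1-1 → 1 (borrow)
  1-1-1 → 1 (borrow)
  0-0-1 → 1 (borrow)
  0-1-1 → 0 (borrow)
  0-1-1 → 0 (borrow)
  0-1-1 → 0 (borrow)
  0-1-1 → 0 (borrow)
  0-0-1 → 1 (borrow)
  1-0-1 → 0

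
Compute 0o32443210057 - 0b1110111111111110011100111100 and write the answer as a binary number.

0o32443210057 = 0b11010100100011010001000000101111 in binary.
Subtract column by column in base 2:
  1-0 → 1
  1-0 → 1
  1-1 → 0
  1-1 → 0
  0-1 → 1 (borrow)
  1-1-1 → 1 (borrow)
  0-0-1 → 1 (borrow)
  0-0-1 → 1 (borrow)
  0-1-1 → 0 (borrow)
  0-1-1 → 0 (borrow)
  0-1-1 → 0 (borrow)
  0-0-1 → 1 (borrow)
  1-0-1 → 0
  0-1 → 1 (borrow)
  0-1-1 → 0 (borrow)
  0-1-1 → 0 (borrow)
  1-1-1 → 1 (borrow)
  0-1-1 → 0 (borrow)
  1-1-1 → 1 (borrow)
  1-1-1 → 1 (borrow)
  0-1-1 → 0 (borrow)
  0-1-1 → 0 (borrow)
  0-1-1 → 0 (borrow)
  1-1-1 → 1 (borrow)
  0-0-1 → 1 (borrow)
  0-1-1 → 0 (borrow)
  1-1-1 → 1 (borrow)
  0-1-1 → 0 (borrow)
  1-0-1 → 0
  0-0 → 0
  1-0 → 1
  1-0 → 1

0b11000101100011010010100011110011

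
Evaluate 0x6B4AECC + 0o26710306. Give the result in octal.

0o704037622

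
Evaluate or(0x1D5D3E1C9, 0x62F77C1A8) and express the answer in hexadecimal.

0x7FFF7E1E9

OR each hex digit independently (no carries):
  1|6=7, D|2=F, 5|F=F, D|7=F, 3|7=7, E|C=E, 1|1=1, C|A=E, 9|8=9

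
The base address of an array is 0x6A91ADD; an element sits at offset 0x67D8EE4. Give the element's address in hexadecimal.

0xD26A9C1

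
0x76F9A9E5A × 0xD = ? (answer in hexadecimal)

Multiply each base-16 digit by 13, carrying:
  A×13 = 130 → write 2 carry 8
  5×13+8 = 73 → write 9 carry 4
  E×13+4 = 186 → write A carry 11
  9×13+11 = 128 → write 0 carry 8
  A×13+8 = 138 → write A carry 8
  9×13+8 = 125 → write D carry 7
  F×13+7 = 202 → write A carry 12
  6×13+12 = 90 → write A carry 5
  7×13+5 = 96 → write 0 carry 6
  remaining carry: 6

0x60AADA0A92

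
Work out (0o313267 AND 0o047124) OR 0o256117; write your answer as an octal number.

0o313267 AND 0o047124 = 0o003024.
Then OR with 0o256117.

0o257137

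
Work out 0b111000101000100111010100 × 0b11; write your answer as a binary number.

Multiply each base-2 digit by 3, carrying:
  0×3 = 0 → write 0
  0×3 = 0 → write 0
  1×3 = 3 → write 1 carry 1
  0×3+1 = 1 → write 1
  1×3 = 3 → write 1 carry 1
  0×3+1 = 1 → write 1
  1×3 = 3 → write 1 carry 1
  1×3+1 = 4 → write 0 carry 2
  1×3+2 = 5 → write 1 carry 2
  0×3+2 = 2 → write 0 carry 1
  0×3+1 = 1 → write 1
  1×3 = 3 → write 1 carry 1
  0×3+1 = 1 → write 1
  0×3 = 0 → write 0
  0×3 = 0 → write 0
  1×3 = 3 → write 1 carry 1
  0×3+1 = 1 → write 1
  1×3 = 3 → write 1 carry 1
  0×3+1 = 1 → write 1
  0×3 = 0 → write 0
  0×3 = 0 → write 0
  1×3 = 3 → write 1 carry 1
  1×3+1 = 4 → write 0 carry 2
  1×3+2 = 5 → write 1 carry 2
  remaining carry: 10

0b10101001111001110101111100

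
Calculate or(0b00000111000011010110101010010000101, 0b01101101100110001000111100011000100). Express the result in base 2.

OR bit by bit (1 where either bit is 1):
  00000111000011010110101010010000101
| 01101101100110001000111100011000100
= 01101111100111011110111110011000101

0b01101111100111011110111110011000101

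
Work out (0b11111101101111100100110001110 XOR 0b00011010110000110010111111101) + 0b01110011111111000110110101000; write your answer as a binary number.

0b101011011011110011101000011011

First 0b11111101101111100100110001110 XOR 0b00011010110000110010111111101 = 0b11100111011111010110001110011.
Add column by column in base 2, right to left:
  1+0 = 1
  1+0 = 1
  0+0 = 0
  0+1 = 1
  1+0 = 1
  1+1 = 0 carry 1
  1+0+1 = 0 carry 1
  0+1+1 = 0 carry 1
  0+1+1 = 0 carry 1
  0+0+1 = 1
  1+1 = 0 carry 1
  1+1+1 = 1 carry 1
  0+0+1 = 1
  1+0 = 1
  0+0 = 0
  1+1 = 0 carry 1
  1+1+1 = 1 carry 1
  1+1+1 = 1 carry 1
  1+1+1 = 1 carry 1
  1+1+1 = 1 carry 1
  0+1+1 = 0 carry 1
  1+1+1 = 1 carry 1
  1+1+1 = 1 carry 1
  1+0+1 = 0 carry 1
  0+0+1 = 1
  0+1 = 1
  1+1 = 0 carry 1
  1+1+1 = 1 carry 1
  1+0+1 = 0 carry 1
  final carry 1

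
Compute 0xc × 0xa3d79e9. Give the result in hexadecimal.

0x7ae1b6ec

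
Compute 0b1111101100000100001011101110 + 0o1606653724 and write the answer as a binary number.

0b11101110010111001101011000010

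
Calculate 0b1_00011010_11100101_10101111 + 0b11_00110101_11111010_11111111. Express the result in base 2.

0b100010100001110000010101110

Add column by column in base 2, right to left:
  1+1 = 0 carry 1
  1+1+1 = 1 carry 1
  1+1+1 = 1 carry 1
  1+1+1 = 1 carry 1
  0+1+1 = 0 carry 1
  1+1+1 = 1 carry 1
  0+1+1 = 0 carry 1
  1+1+1 = 1 carry 1
  1+0+1 = 0 carry 1
  0+1+1 = 0 carry 1
  1+0+1 = 0 carry 1
  0+1+1 = 0 carry 1
  0+1+1 = 0 carry 1
  1+1+1 = 1 carry 1
  1+1+1 = 1 carry 1
  1+1+1 = 1 carry 1
  0+1+1 = 0 carry 1
  1+0+1 = 0 carry 1
  0+1+1 = 0 carry 1
  1+0+1 = 0 carry 1
  1+1+1 = 1 carry 1
  0+1+1 = 0 carry 1
  0+0+1 = 1
  0+0 = 0
  1+1 = 0 carry 1
  0+1+1 = 0 carry 1
  final carry 1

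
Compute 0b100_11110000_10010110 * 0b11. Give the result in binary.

Multiply each base-2 digit by 3, carrying:
  0×3 = 0 → write 0
  1×3 = 3 → write 1 carry 1
  1×3+1 = 4 → write 0 carry 2
  0×3+2 = 2 → write 0 carry 1
  1×3+1 = 4 → write 0 carry 2
  0×3+2 = 2 → write 0 carry 1
  0×3+1 = 1 → write 1
  1×3 = 3 → write 1 carry 1
  0×3+1 = 1 → write 1
  0×3 = 0 → write 0
  0×3 = 0 → write 0
  0×3 = 0 → write 0
  1×3 = 3 → write 1 carry 1
  1×3+1 = 4 → write 0 carry 2
  1×3+2 = 5 → write 1 carry 2
  1×3+2 = 5 → write 1 carry 2
  0×3+2 = 2 → write 0 carry 1
  0×3+1 = 1 → write 1
  1×3 = 3 → write 1 carry 1
  remaining carry: 1

0b11101101000111000010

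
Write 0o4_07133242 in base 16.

0x41cb6a2

Each octal digit is 3 bits: 4=100 0=000 7=111 1=001 3=011 3=011 2=010 4=100 2=010.
Group the bits into nibbles: 0100 0001 1100 1011 0110 1010 0010 → 41cb6a2.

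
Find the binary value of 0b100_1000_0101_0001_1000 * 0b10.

0b10010000101000110000

Multiply each base-2 digit by 2, carrying:
  0×2 = 0 → write 0
  0×2 = 0 → write 0
  0×2 = 0 → write 0
  1×2 = 2 → write 0 carry 1
  1×2+1 = 3 → write 1 carry 1
  0×2+1 = 1 → write 1
  0×2 = 0 → write 0
  0×2 = 0 → write 0
  1×2 = 2 → write 0 carry 1
  0×2+1 = 1 → write 1
  1×2 = 2 → write 0 carry 1
  0×2+1 = 1 → write 1
  0×2 = 0 → write 0
  0×2 = 0 → write 0
  0×2 = 0 → write 0
  1×2 = 2 → write 0 carry 1
  0×2+1 = 1 → write 1
  0×2 = 0 → write 0
  1×2 = 2 → write 0 carry 1
  remaining carry: 1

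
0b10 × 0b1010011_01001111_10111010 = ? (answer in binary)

Multiply each base-2 digit by 2, carrying:
  0×2 = 0 → write 0
  1×2 = 2 → write 0 carry 1
  0×2+1 = 1 → write 1
  1×2 = 2 → write 0 carry 1
  1×2+1 = 3 → write 1 carry 1
  1×2+1 = 3 → write 1 carry 1
  0×2+1 = 1 → write 1
  1×2 = 2 → write 0 carry 1
  1×2+1 = 3 → write 1 carry 1
  1×2+1 = 3 → write 1 carry 1
  1×2+1 = 3 → write 1 carry 1
  1×2+1 = 3 → write 1 carry 1
  0×2+1 = 1 → write 1
  0×2 = 0 → write 0
  1×2 = 2 → write 0 carry 1
  0×2+1 = 1 → write 1
  1×2 = 2 → write 0 carry 1
  1×2+1 = 3 → write 1 carry 1
  0×2+1 = 1 → write 1
  0×2 = 0 → write 0
  1×2 = 2 → write 0 carry 1
  0×2+1 = 1 → write 1
  1×2 = 2 → write 0 carry 1
  remaining carry: 1

0b101001101001111101110100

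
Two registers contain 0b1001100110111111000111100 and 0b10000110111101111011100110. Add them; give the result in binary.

0b11010011110101110100100010

Add column by column in base 2, right to left:
  0+0 = 0
  0+1 = 1
  1+1 = 0 carry 1
  1+0+1 = 0 carry 1
  1+0+1 = 0 carry 1
  1+1+1 = 1 carry 1
  0+1+1 = 0 carry 1
  0+1+1 = 0 carry 1
  0+0+1 = 1
  1+1 = 0 carry 1
  1+1+1 = 1 carry 1
  1+1+1 = 1 carry 1
  1+1+1 = 1 carry 1
  1+0+1 = 0 carry 1
  1+1+1 = 1 carry 1
  0+1+1 = 0 carry 1
  1+1+1 = 1 carry 1
  1+1+1 = 1 carry 1
  0+0+1 = 1
  0+1 = 1
  1+1 = 0 carry 1
  1+0+1 = 0 carry 1
  0+0+1 = 1
  0+0 = 0
  1+0 = 1
  0+1 = 1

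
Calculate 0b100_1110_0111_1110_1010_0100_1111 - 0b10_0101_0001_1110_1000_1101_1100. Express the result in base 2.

Subtract column by column in base 2:
  1-0 → 1
  1-0 → 1
  1-1 → 0
  1-1 → 0
  0-1 → 1 (borrow)
  0-0-1 → 1 (borrow)
  1-1-1 → 1 (borrow)
  0-1-1 → 0 (borrow)
  0-0-1 → 1 (borrow)
  1-0-1 → 0
  0-0 → 0
  1-1 → 0
  0-0 → 0
  1-1 → 0
  1-1 → 0
  1-1 → 0
  1-1 → 0
  1-0 → 1
  1-0 → 1
  0-0 → 0
  0-1 → 1 (borrow)
  1-0-1 → 0
  1-1 → 0
  1-0 → 1
  0-0 → 0
  0-1 → 1 (borrow)
  1-0-1 → 0

0b10100101100000000101110011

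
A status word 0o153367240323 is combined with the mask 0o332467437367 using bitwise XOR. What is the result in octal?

XOR each oct digit independently (no carries):
  1^3=2, 5^3=6, 3^2=1, 3^4=7, 6^6=0, 7^7=0, 2^4=6, 4^3=7, 0^7=7, 3^3=0, 2^6=4, 3^7=4

0o261700677044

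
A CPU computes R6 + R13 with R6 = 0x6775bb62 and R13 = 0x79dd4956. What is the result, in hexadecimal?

Add column by column in base 16, right to left:
  2+6 = 8
  6+5 = b
  b+9 = 4 carry 1
  b+4+1 = 0 carry 1
  5+d+1 = 3 carry 1
  7+d+1 = 5 carry 1
  7+9+1 = 1 carry 1
  6+7+1 = e

0xe15304b8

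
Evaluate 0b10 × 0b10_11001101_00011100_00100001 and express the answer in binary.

Multiply each base-2 digit by 2, carrying:
  1×2 = 2 → write 0 carry 1
  0×2+1 = 1 → write 1
  0×2 = 0 → write 0
  0×2 = 0 → write 0
  0×2 = 0 → write 0
  1×2 = 2 → write 0 carry 1
  0×2+1 = 1 → write 1
  0×2 = 0 → write 0
  0×2 = 0 → write 0
  0×2 = 0 → write 0
  1×2 = 2 → write 0 carry 1
  1×2+1 = 3 → write 1 carry 1
  1×2+1 = 3 → write 1 carry 1
  0×2+1 = 1 → write 1
  0×2 = 0 → write 0
  0×2 = 0 → write 0
  1×2 = 2 → write 0 carry 1
  0×2+1 = 1 → write 1
  1×2 = 2 → write 0 carry 1
  1×2+1 = 3 → write 1 carry 1
  0×2+1 = 1 → write 1
  0×2 = 0 → write 0
  1×2 = 2 → write 0 carry 1
  1×2+1 = 3 → write 1 carry 1
  0×2+1 = 1 → write 1
  1×2 = 2 → write 0 carry 1
  remaining carry: 1

0b101100110100011100001000010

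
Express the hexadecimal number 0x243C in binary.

0b10010000111100

Expand each hex digit to 4 bits: 2=0010 4=0100 3=0011 C=1100.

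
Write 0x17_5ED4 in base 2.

Expand each hex digit to 4 bits: 1=0001 7=0111 5=0101 E=1110 D=1101 4=0100.

0b101110101111011010100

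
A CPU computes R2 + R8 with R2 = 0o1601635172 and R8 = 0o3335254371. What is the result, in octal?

0o5137111563

Add column by column in base 8, right to left:
  2+1 = 3
  7+7 = 6 carry 1
  1+3+1 = 5
  5+4 = 1 carry 1
  3+5+1 = 1 carry 1
  6+2+1 = 1 carry 1
  1+5+1 = 7
  0+3 = 3
  6+3 = 1 carry 1
  1+3+1 = 5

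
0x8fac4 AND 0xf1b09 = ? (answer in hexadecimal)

0x81a00

AND each hex digit independently (no carries):
  8&f=8, f&1=1, a&b=a, c&0=0, 4&9=0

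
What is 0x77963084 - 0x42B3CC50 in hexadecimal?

Subtract column by column in base 16:
  4-0 → 4
  8-5 → 3
  0-C → 4 (borrow)
  3-C-1 → 6 (borrow)
  6-3-1 → 2
  9-B → E (borrow)
  7-2-1 → 4
  7-4 → 3

0x34E26434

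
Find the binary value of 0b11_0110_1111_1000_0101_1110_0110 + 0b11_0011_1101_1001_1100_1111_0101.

Add column by column in base 2, right to left:
  0+1 = 1
  1+0 = 1
  1+1 = 0 carry 1
  0+0+1 = 1
  0+1 = 1
  1+1 = 0 carry 1
  1+1+1 = 1 carry 1
  1+1+1 = 1 carry 1
  1+0+1 = 0 carry 1
  0+0+1 = 1
  1+1 = 0 carry 1
  0+1+1 = 0 carry 1
  0+1+1 = 0 carry 1
  0+0+1 = 1
  0+0 = 0
  1+1 = 0 carry 1
  1+1+1 = 1 carry 1
  1+0+1 = 0 carry 1
  1+1+1 = 1 carry 1
  1+1+1 = 1 carry 1
  0+1+1 = 0 carry 1
  1+1+1 = 1 carry 1
  1+0+1 = 0 carry 1
  0+0+1 = 1
  1+1 = 0 carry 1
  1+1+1 = 1 carry 1
  final carry 1

0b110101011010010001011011011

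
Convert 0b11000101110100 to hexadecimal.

0x3174

Group the bits into nibbles: 0011 0001 0111 0100 → 3174.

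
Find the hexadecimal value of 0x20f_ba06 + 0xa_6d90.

0x21a2796

Add column by column in base 16, right to left:
  6+0 = 6
  0+9 = 9
  a+d = 7 carry 1
  b+6+1 = 2 carry 1
  f+a+1 = a carry 1
  0+0+1 = 1
  2+0 = 2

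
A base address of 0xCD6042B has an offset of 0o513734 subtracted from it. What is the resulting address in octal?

0o1464666117

0xCD6042B = 0o1465402053 in octal.
Subtract column by column in base 8:
  3-4 → 7 (borrow)
  5-3-1 → 1
  0-7 → 1 (borrow)
  2-3-1 → 6 (borrow)
  0-1-1 → 6 (borrow)
  4-5-1 → 6 (borrow)
  5-0-1 → 4
  6-0 → 6
  4-0 → 4
  1-0 → 1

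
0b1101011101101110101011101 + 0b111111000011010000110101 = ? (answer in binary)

Add column by column in base 2, right to left:
  1+1 = 0 carry 1
  0+0+1 = 1
  1+1 = 0 carry 1
  1+0+1 = 0 carry 1
  1+1+1 = 1 carry 1
  0+1+1 = 0 carry 1
  1+0+1 = 0 carry 1
  0+0+1 = 1
  1+0 = 1
  0+0 = 0
  1+1 = 0 carry 1
  1+0+1 = 0 carry 1
  1+1+1 = 1 carry 1
  0+1+1 = 0 carry 1
  1+0+1 = 0 carry 1
  1+0+1 = 0 carry 1
  0+0+1 = 1
  1+0 = 1
  1+1 = 0 carry 1
  1+1+1 = 1 carry 1
  0+1+1 = 0 carry 1
  1+1+1 = 1 carry 1
  0+1+1 = 0 carry 1
  1+1+1 = 1 carry 1
  1+0+1 = 0 carry 1
  final carry 1

0b10101010110001000110010010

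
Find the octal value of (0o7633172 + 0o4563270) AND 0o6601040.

Add column by column in base 8, right to left:
  2+0 = 2
  7+7 = 6 carry 1
  1+2+1 = 4
  3+3 = 6
  3+6 = 1 carry 1
  6+5+1 = 4 carry 1
  7+4+1 = 4 carry 1
  final carry 1
Sum = 0o14416462; now AND with 0o6601040:
  1&0=0, 4&6=4, 4&6=4, 1&0=0, 6&1=0, 4&0=0, 6&4=4, 2&0=0

0o4400040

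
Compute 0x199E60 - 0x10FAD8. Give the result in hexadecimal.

Subtract column by column in base 16:
  0-8 → 8 (borrow)
  6-D-1 → 8 (borrow)
  E-A-1 → 3
  9-F → A (borrow)
  9-0-1 → 8
  1-1 → 0

0x8A388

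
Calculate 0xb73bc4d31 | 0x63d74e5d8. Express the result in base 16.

0xf7ffcedf9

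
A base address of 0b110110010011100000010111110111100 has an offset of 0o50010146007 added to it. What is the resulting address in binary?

0b1011110010100100001111101111000011

0o50010146007 = 0b101000000001000001100110000000111 in binary.
Add column by column in base 2, right to left:
  0+1 = 1
  0+1 = 1
  1+1 = 0 carry 1
  1+0+1 = 0 carry 1
  1+0+1 = 0 carry 1
  1+0+1 = 0 carry 1
  0+0+1 = 1
  1+0 = 1
  1+0 = 1
  1+0 = 1
  1+1 = 0 carry 1
  1+1+1 = 1 carry 1
  0+0+1 = 1
  1+0 = 1
  0+1 = 1
  0+1 = 1
  0+0 = 0
  0+0 = 0
  0+0 = 0
  0+0 = 0
  1+0 = 1
  1+1 = 0 carry 1
  1+0+1 = 0 carry 1
  0+0+1 = 1
  0+0 = 0
  1+0 = 1
  0+0 = 0
  0+0 = 0
  1+0 = 1
  1+0 = 1
  0+1 = 1
  1+0 = 1
  1+1 = 0 carry 1
  final carry 1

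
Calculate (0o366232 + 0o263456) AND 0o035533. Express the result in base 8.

0o11510

Add column by column in base 8, right to left:
  2+6 = 0 carry 1
  3+5+1 = 1 carry 1
  2+4+1 = 7
  6+3 = 1 carry 1
  6+6+1 = 5 carry 1
  3+2+1 = 6
Sum = 0o651710; now AND with 0o035533:
  6&0=0, 5&3=1, 1&5=1, 7&5=5, 1&3=1, 0&3=0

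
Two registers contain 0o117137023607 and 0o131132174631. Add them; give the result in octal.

0o250271220440

Add column by column in base 8, right to left:
  7+1 = 0 carry 1
  0+3+1 = 4
  6+6 = 4 carry 1
  3+4+1 = 0 carry 1
  2+7+1 = 2 carry 1
  0+1+1 = 2
  7+2 = 1 carry 1
  3+3+1 = 7
  1+1 = 2
  7+1 = 0 carry 1
  1+3+1 = 5
  1+1 = 2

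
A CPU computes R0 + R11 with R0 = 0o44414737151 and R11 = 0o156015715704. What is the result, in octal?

0o222432655055

Add column by column in base 8, right to left:
  1+4 = 5
  5+0 = 5
  1+7 = 0 carry 1
  7+5+1 = 5 carry 1
  3+1+1 = 5
  7+7 = 6 carry 1
  4+5+1 = 2 carry 1
  1+1+1 = 3
  4+0 = 4
  4+6 = 2 carry 1
  4+5+1 = 2 carry 1
  0+1+1 = 2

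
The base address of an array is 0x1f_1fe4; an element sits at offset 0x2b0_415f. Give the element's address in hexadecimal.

Add column by column in base 16, right to left:
  4+f = 3 carry 1
  e+5+1 = 4 carry 1
  f+1+1 = 1 carry 1
  1+4+1 = 6
  f+0 = f
  1+b = c
  0+2 = 2

0x2cf6143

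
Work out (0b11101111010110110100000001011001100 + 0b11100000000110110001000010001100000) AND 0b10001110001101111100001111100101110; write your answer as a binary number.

0b10001110001101100100000011100101100

Add column by column in base 2, right to left:
  0+0 = 0
  0+0 = 0
  1+0 = 1
  1+0 = 1
  0+0 = 0
  0+1 = 1
  1+1 = 0 carry 1
  1+0+1 = 0 carry 1
  0+0+1 = 1
  1+0 = 1
  0+1 = 1
  0+0 = 0
  0+0 = 0
  0+0 = 0
  0+0 = 0
  0+1 = 1
  0+0 = 0
  1+0 = 1
  0+0 = 0
  1+1 = 0 carry 1
  1+1+1 = 1 carry 1
  0+0+1 = 1
  1+1 = 0 carry 1
  1+1+1 = 1 carry 1
  0+0+1 = 1
  1+0 = 1
  0+0 = 0
  1+0 = 1
  1+0 = 1
  1+0 = 1
  1+0 = 1
  0+0 = 0
  1+1 = 0 carry 1
  1+1+1 = 1 carry 1
  1+1+1 = 1 carry 1
  final carry 1
Sum = 0b111001111011101100101000011100101100; now AND with 0b10001110001101111100001111100101110:
  111001111011101100101000011100101100
& 010001110001101111100001111100101110
= 010001110001101100100000011100101100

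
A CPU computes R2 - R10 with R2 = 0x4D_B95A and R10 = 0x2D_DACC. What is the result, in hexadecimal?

Subtract column by column in base 16:
  A-C → E (borrow)
  5-C-1 → 8 (borrow)
  9-A-1 → E (borrow)
  B-D-1 → D (borrow)
  D-D-1 → F (borrow)
  4-2-1 → 1

0x1FDE8E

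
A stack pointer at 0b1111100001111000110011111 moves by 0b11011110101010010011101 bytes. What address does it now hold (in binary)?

Add column by column in base 2, right to left:
  1+1 = 0 carry 1
  1+0+1 = 0 carry 1
  1+1+1 = 1 carry 1
  1+1+1 = 1 carry 1
  1+1+1 = 1 carry 1
  0+0+1 = 1
  0+0 = 0
  1+1 = 0 carry 1
  1+0+1 = 0 carry 1
  0+0+1 = 1
  0+1 = 1
  0+0 = 0
  1+1 = 0 carry 1
  1+0+1 = 0 carry 1
  1+1+1 = 1 carry 1
  1+0+1 = 0 carry 1
  0+1+1 = 0 carry 1
  0+1+1 = 0 carry 1
  0+1+1 = 0 carry 1
  0+1+1 = 0 carry 1
  1+0+1 = 0 carry 1
  1+1+1 = 1 carry 1
  1+1+1 = 1 carry 1
  1+0+1 = 0 carry 1
  1+0+1 = 0 carry 1
  final carry 1

0b10011000000100011000111100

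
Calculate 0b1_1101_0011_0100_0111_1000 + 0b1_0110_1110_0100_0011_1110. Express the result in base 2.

Add column by column in base 2, right to left:
  0+0 = 0
  0+1 = 1
  0+1 = 1
  1+1 = 0 carry 1
  1+1+1 = 1 carry 1
  1+1+1 = 1 carry 1
  1+0+1 = 0 carry 1
  0+0+1 = 1
  0+0 = 0
  0+0 = 0
  1+1 = 0 carry 1
  0+0+1 = 1
  1+0 = 1
  1+1 = 0 carry 1
  0+1+1 = 0 carry 1
  0+1+1 = 0 carry 1
  1+0+1 = 0 carry 1
  0+1+1 = 0 carry 1
  1+1+1 = 1 carry 1
  1+0+1 = 0 carry 1
  1+1+1 = 1 carry 1
  final carry 1

0b1101000001100010110110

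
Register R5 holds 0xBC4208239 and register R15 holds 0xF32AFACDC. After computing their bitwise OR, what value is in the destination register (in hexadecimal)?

OR each hex digit independently (no carries):
  B|F=F, C|3=F, 4|2=6, 2|A=A, 0|F=F, 8|A=A, 2|C=E, 3|D=F, 9|C=D

0xFF6AFAEFD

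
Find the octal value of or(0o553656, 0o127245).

0o577657

OR each oct digit independently (no carries):
  5|1=5, 5|2=7, 3|7=7, 6|2=6, 5|4=5, 6|5=7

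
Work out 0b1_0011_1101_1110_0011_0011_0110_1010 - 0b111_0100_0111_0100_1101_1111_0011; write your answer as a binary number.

Subtract column by column in base 2:
  0-1 → 1 (borrow)
  1-1-1 → 1 (borrow)
  0-0-1 → 1 (borrow)
  1-0-1 → 0
  0-1 → 1 (borrow)
  1-1-1 → 1 (borrow)
  1-1-1 → 1 (borrow)
  0-1-1 → 0 (borrow)
  1-1-1 → 1 (borrow)
  1-0-1 → 0
  0-1 → 1 (borrow)
  0-1-1 → 0 (borrow)
  1-0-1 → 0
  1-0 → 1
  0-1 → 1 (borrow)
  0-0-1 → 1 (borrow)
  0-1-1 → 0 (borrow)
  1-1-1 → 1 (borrow)
  1-1-1 → 1 (borrow)
  1-0-1 → 0
  1-0 → 1
  0-0 → 0
  1-1 → 0
  1-0 → 1
  1-1 → 0
  1-1 → 0
  0-1 → 1 (borrow)
  0-0-1 → 1 (borrow)
  1-0-1 → 0

0b1100100101101110010101110111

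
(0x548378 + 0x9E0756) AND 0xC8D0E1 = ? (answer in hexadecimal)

0xC080C0

Add column by column in base 16, right to left:
  8+6 = E
  7+5 = C
  3+7 = A
  8+0 = 8
  4+E = 2 carry 1
  5+9+1 = F
Sum = 0xF28ACE; now AND with 0xC8D0E1:
  F&C=C, 2&8=0, 8&D=8, A&0=0, C&E=C, E&1=0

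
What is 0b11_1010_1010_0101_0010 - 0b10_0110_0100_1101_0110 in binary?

0b10100010101111100

Subtract column by column in base 2:
  0-0 → 0
  1-1 → 0
  0-1 → 1 (borrow)
  0-0-1 → 1 (borrow)
  1-1-1 → 1 (borrow)
  0-0-1 → 1 (borrow)
  1-1-1 → 1 (borrow)
  0-1-1 → 0 (borrow)
  0-0-1 → 1 (borrow)
  1-0-1 → 0
  0-1 → 1 (borrow)
  1-0-1 → 0
  0-0 → 0
  1-1 → 0
  0-1 → 1 (borrow)
  1-0-1 → 0
  1-0 → 1
  1-1 → 0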